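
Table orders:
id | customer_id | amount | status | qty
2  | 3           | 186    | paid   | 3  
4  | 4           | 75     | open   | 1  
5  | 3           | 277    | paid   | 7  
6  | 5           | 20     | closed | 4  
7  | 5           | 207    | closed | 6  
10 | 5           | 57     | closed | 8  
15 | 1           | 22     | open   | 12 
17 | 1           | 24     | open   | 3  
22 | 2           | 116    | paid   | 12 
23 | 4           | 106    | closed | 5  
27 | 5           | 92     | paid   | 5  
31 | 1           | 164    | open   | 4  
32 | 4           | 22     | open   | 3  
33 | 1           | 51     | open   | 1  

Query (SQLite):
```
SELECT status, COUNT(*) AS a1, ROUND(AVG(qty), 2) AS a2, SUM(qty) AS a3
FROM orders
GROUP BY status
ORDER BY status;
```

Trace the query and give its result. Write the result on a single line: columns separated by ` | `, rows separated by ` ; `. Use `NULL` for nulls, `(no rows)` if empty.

closed | 4 | 5.75 | 23 ; open | 6 | 4 | 24 ; paid | 4 | 6.75 | 27

Group orders by status.
Per group compute: COUNT(*), ROUND(AVG(qty), 2), SUM(qty).
  closed: ids {6, 7, 10, 23} → COUNT(*)=4, ROUND(AVG(qty), 2)=5.75, SUM(qty)=23
  open: ids {4, 15, 17, 31, 32, 33} → COUNT(*)=6, ROUND(AVG(qty), 2)=4, SUM(qty)=24
  paid: ids {2, 5, 22, 27} → COUNT(*)=4, ROUND(AVG(qty), 2)=6.75, SUM(qty)=27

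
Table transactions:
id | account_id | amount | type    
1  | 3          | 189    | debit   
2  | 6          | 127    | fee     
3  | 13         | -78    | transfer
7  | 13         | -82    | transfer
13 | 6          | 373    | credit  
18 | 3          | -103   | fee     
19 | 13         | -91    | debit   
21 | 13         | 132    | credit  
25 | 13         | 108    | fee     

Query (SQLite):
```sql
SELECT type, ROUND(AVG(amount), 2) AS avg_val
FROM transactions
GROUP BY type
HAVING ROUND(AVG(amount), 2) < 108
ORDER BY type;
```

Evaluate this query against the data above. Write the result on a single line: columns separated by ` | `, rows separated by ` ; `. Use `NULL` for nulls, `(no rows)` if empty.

debit | 49 ; fee | 44 ; transfer | -80

Partition transactions by type; compute ROUND(AVG(amount), 2) within each group.
HAVING: keep groups where ROUND(AVG(amount), 2) < 108.
  credit: ids {13, 21} → ROUND(AVG(amount), 2)=252.5
  debit: ids {1, 19} → ROUND(AVG(amount), 2)=49
  fee: ids {2, 18, 25} → ROUND(AVG(amount), 2)=44
  transfer: ids {3, 7} → ROUND(AVG(amount), 2)=-80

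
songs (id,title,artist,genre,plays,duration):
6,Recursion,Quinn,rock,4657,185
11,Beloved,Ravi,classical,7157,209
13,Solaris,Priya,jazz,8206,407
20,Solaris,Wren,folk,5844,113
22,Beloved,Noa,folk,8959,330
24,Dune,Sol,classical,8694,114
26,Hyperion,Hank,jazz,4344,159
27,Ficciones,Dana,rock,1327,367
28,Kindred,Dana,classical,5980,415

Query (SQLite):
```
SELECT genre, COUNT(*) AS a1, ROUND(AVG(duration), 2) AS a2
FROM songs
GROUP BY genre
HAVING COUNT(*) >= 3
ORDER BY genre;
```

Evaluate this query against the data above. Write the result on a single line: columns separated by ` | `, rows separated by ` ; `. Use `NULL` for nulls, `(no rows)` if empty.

classical | 3 | 246

Group songs by genre.
Per group compute: COUNT(*), ROUND(AVG(duration), 2).
HAVING: drop groups with fewer than 3 rows.
  classical: ids {11, 24, 28} → COUNT(*)=3, ROUND(AVG(duration), 2)=246
  folk: ids {20, 22} → COUNT(*)=2, ROUND(AVG(duration), 2)=221.5
  jazz: ids {13, 26} → COUNT(*)=2, ROUND(AVG(duration), 2)=283
  rock: ids {6, 27} → COUNT(*)=2, ROUND(AVG(duration), 2)=276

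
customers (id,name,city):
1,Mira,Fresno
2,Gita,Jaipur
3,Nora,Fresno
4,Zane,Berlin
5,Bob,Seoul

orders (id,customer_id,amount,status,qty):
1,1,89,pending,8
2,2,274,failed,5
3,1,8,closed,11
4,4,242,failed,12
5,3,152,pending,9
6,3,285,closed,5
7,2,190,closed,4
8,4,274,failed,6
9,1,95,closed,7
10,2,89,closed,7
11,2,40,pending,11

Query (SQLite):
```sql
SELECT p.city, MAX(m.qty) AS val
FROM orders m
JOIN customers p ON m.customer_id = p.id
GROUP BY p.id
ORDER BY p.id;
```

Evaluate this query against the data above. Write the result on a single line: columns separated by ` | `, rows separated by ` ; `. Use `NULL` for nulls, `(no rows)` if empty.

Fresno | 11 ; Jaipur | 11 ; Fresno | 9 ; Berlin | 12

Join each orders row to its customers via customer_id.
Group joined rows by customers.id; compute MAX(m.qty) per group.
  1: ids {1, 3, 9} → MAX(m.qty)=11
  2: ids {2, 7, 10, 11} → MAX(m.qty)=11
  3: ids {5, 6} → MAX(m.qty)=9
  4: ids {4, 8} → MAX(m.qty)=12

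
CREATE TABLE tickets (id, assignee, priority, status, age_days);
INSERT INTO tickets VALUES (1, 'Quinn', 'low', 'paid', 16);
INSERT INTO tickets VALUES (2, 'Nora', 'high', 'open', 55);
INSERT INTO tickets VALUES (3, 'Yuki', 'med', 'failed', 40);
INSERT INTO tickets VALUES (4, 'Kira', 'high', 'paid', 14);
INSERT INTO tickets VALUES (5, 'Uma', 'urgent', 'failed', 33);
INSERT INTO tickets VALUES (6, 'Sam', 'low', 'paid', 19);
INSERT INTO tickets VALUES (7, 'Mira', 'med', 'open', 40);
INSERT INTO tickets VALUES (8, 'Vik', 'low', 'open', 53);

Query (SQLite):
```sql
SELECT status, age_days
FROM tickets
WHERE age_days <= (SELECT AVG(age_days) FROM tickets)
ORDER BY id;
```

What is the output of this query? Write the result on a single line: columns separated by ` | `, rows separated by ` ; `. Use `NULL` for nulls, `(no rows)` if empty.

paid | 16 ; paid | 14 ; failed | 33 ; paid | 19

Scalar subquery: AVG(age_days) over all tickets rows = 33.75.
Keep rows where age_days <= that value.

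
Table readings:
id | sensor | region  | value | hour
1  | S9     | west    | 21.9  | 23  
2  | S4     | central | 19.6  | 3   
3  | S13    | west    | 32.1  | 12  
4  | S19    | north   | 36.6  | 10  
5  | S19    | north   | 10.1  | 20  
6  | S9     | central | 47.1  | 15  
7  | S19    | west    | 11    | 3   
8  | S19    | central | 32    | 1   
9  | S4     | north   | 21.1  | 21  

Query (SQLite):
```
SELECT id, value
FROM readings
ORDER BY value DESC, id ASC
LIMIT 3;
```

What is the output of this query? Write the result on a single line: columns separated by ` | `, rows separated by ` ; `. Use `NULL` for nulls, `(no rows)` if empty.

Sort by value desc, tiebreak id asc: (47.1, id=6), (36.6, id=4), (32.1, id=3), (32, id=8), (21.9, id=1), (21.1, id=9) …. Take first 3.

6 | 47.1 ; 4 | 36.6 ; 3 | 32.1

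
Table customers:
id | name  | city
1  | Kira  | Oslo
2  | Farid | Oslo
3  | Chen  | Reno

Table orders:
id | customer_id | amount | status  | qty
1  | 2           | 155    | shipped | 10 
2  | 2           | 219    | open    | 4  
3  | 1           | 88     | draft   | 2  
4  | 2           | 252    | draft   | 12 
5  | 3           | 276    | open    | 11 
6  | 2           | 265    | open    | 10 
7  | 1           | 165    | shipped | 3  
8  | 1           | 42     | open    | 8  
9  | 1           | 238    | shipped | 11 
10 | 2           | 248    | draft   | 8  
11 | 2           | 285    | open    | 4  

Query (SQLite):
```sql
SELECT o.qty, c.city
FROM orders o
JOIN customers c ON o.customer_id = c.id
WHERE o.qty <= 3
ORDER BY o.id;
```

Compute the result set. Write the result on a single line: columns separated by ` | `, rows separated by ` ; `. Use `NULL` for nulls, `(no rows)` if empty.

2 | Oslo ; 3 | Oslo

Each orders row matches the customers row where customer_id = customers.id.
Then keep rows with o.qty <= 3.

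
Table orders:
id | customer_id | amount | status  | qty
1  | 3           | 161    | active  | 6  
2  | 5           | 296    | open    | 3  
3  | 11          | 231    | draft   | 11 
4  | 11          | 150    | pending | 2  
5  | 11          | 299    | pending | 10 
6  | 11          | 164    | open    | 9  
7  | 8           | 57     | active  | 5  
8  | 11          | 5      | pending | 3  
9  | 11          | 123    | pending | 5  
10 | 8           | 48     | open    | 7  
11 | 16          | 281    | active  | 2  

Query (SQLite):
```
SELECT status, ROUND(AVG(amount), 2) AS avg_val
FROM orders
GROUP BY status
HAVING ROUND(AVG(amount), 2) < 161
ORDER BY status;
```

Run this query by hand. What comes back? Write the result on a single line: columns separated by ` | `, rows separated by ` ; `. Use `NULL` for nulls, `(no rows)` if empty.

Partition orders by status; compute ROUND(AVG(amount), 2) within each group.
HAVING: keep groups where ROUND(AVG(amount), 2) < 161.
  active: ids {1, 7, 11} → ROUND(AVG(amount), 2)=166.33
  draft: ids {3} → ROUND(AVG(amount), 2)=231
  open: ids {2, 6, 10} → ROUND(AVG(amount), 2)=169.33
  pending: ids {4, 5, 8, 9} → ROUND(AVG(amount), 2)=144.25

pending | 144.25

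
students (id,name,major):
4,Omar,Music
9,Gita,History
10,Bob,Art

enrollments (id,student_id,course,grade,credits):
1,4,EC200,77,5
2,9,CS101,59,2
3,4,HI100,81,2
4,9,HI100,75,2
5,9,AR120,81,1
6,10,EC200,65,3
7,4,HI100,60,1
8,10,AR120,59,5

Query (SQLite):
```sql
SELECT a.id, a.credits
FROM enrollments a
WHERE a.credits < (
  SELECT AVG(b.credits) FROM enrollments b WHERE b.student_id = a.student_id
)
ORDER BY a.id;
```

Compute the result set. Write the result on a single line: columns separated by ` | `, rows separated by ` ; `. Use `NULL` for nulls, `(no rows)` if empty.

3 | 2 ; 5 | 1 ; 6 | 3 ; 7 | 1

For each enrollments row a, compute AVG(credits) over rows sharing a.student_id.
Keep row a if a.credits < that per-group AVG.
  student_id=4: AVG(credits) = 2.666667
  student_id=9: AVG(credits) = 1.666667
  student_id=10: AVG(credits) = 4.0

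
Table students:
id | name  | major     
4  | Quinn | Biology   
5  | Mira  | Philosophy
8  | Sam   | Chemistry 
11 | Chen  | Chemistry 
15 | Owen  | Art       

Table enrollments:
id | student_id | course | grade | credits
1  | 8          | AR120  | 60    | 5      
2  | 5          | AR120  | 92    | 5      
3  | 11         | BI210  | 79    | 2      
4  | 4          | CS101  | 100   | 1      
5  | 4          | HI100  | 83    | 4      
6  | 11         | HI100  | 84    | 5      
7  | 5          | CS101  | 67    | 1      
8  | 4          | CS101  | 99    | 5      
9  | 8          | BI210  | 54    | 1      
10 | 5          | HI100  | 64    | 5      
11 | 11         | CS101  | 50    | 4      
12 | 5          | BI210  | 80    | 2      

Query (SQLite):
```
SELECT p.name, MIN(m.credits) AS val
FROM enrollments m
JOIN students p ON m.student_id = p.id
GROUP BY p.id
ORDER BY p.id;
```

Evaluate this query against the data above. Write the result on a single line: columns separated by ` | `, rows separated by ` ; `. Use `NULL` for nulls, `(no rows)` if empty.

Quinn | 1 ; Mira | 1 ; Sam | 1 ; Chen | 2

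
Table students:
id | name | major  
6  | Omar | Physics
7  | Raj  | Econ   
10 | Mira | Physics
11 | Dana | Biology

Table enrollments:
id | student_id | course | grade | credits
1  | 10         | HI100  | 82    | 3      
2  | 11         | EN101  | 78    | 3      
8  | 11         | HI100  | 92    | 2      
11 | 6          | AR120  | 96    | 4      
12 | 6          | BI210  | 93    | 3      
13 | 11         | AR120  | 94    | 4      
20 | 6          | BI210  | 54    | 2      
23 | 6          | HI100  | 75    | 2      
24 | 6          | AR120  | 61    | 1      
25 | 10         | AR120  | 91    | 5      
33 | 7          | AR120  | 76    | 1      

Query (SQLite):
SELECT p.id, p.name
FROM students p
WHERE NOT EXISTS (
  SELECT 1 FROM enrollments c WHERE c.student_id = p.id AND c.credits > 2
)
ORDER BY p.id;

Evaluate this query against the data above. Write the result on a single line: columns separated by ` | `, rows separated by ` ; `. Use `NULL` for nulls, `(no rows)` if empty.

7 | Raj

For each students row, check whether any enrollments with matching student_id has credits > 2.
Keep rows where that is false.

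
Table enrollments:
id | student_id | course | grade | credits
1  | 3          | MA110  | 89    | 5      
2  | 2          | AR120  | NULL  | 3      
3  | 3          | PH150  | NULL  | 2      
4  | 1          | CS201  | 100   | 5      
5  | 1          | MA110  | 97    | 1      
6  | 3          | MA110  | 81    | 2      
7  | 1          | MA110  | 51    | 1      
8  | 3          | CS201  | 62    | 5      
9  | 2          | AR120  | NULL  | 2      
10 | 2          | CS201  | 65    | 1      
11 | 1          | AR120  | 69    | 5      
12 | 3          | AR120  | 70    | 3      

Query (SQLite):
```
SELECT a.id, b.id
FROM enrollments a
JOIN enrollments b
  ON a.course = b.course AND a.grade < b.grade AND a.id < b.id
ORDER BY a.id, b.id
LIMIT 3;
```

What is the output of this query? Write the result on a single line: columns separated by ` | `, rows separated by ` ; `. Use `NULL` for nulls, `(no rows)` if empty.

1 | 5 ; 8 | 10 ; 11 | 12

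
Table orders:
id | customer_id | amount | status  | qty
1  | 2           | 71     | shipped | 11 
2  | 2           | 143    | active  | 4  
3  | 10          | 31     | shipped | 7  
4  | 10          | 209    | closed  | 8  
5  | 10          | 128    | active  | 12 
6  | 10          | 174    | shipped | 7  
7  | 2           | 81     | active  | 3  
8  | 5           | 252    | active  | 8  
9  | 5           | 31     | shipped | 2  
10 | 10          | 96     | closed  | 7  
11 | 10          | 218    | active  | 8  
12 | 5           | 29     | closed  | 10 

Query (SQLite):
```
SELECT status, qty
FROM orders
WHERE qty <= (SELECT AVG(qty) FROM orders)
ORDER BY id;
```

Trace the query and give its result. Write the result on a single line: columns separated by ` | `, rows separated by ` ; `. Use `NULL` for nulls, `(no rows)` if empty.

active | 4 ; shipped | 7 ; shipped | 7 ; active | 3 ; shipped | 2 ; closed | 7

Scalar subquery: AVG(qty) over all orders rows = 7.25.
Keep rows where qty <= that value.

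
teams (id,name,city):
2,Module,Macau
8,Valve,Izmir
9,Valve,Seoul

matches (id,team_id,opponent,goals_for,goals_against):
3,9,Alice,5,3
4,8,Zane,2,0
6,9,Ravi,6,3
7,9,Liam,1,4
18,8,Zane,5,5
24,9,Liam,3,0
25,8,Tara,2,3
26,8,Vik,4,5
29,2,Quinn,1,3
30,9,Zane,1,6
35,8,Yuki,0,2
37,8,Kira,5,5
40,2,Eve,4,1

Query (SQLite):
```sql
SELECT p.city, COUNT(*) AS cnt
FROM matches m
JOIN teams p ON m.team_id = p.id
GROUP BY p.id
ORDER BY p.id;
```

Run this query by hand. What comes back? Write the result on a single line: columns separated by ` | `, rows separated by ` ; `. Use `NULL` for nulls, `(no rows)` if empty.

Join each matches row to its teams via team_id.
Group joined rows by teams.id; compute COUNT(*) per group.
  2: ids {29, 40} → COUNT(*)=2
  8: ids {4, 18, 25, 26, 35, 37} → COUNT(*)=6
  9: ids {3, 6, 7, 24, 30} → COUNT(*)=5

Macau | 2 ; Izmir | 6 ; Seoul | 5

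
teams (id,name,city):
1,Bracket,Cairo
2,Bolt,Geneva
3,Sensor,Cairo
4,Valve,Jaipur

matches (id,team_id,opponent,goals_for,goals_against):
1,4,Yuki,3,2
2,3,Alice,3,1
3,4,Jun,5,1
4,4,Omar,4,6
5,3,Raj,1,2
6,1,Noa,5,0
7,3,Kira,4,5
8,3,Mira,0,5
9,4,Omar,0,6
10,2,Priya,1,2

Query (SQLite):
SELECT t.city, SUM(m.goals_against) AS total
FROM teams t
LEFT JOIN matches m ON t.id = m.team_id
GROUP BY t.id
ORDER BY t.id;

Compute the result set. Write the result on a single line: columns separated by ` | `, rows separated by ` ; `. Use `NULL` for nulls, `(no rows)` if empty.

Cairo | 0 ; Geneva | 2 ; Cairo | 13 ; Jaipur | 15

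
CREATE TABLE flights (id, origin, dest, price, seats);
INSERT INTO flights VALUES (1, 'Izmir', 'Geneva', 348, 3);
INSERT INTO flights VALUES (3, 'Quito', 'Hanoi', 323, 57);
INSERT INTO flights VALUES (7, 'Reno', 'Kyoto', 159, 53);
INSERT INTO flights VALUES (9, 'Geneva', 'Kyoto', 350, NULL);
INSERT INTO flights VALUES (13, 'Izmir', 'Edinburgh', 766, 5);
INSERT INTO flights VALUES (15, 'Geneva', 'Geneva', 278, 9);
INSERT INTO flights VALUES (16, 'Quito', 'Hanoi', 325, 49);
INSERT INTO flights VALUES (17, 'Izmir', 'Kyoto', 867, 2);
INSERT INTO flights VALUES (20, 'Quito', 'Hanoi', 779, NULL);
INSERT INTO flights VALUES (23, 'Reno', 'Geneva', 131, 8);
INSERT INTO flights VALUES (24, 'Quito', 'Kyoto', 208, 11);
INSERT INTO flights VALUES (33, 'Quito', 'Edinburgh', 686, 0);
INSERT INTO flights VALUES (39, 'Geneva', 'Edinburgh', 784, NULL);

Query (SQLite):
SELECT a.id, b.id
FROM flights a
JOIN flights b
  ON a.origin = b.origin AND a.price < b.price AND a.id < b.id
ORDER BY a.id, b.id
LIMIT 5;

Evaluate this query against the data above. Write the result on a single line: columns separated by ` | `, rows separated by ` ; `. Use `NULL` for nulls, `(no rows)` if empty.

1 | 13 ; 1 | 17 ; 3 | 16 ; 3 | 20 ; 3 | 33

Pairs (a,b) with same origin, a.price < b.price, a.id < b.id.
origin groups: Geneva:{9,15,39} Izmir:{1,13,17} Quito:{3,16,20,24,33} Reno:{7,23}
Ordered by (a.id, b.id); first 5.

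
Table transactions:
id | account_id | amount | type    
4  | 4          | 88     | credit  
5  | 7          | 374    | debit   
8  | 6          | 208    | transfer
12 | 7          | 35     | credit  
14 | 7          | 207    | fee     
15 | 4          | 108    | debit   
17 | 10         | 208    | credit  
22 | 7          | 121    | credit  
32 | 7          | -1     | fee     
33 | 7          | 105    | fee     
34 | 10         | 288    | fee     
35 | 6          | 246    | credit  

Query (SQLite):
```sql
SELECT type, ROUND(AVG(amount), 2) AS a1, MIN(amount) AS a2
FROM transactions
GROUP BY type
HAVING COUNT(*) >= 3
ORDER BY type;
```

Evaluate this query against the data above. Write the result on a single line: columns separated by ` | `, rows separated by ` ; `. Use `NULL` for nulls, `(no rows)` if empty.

Group transactions by type.
Per group compute: ROUND(AVG(amount), 2), MIN(amount).
HAVING: drop groups with fewer than 3 rows.
  credit: ids {4, 12, 17, 22, 35} → ROUND(AVG(amount), 2)=139.6, MIN(amount)=35
  debit: ids {5, 15} → ROUND(AVG(amount), 2)=241, MIN(amount)=108
  fee: ids {14, 32, 33, 34} → ROUND(AVG(amount), 2)=149.75, MIN(amount)=-1
  transfer: ids {8} → ROUND(AVG(amount), 2)=208, MIN(amount)=208

credit | 139.6 | 35 ; fee | 149.75 | -1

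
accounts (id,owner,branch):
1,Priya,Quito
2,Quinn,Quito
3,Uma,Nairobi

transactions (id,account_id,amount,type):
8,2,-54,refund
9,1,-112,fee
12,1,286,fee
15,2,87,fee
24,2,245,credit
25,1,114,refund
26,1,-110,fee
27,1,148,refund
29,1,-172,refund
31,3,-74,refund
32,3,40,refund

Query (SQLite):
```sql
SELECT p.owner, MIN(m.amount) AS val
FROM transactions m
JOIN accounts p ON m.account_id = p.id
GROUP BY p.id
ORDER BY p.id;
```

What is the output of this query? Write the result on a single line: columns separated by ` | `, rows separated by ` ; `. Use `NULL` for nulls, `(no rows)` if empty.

Join each transactions row to its accounts via account_id.
Group joined rows by accounts.id; compute MIN(m.amount) per group.
  1: ids {9, 12, 25, 26, 27, 29} → MIN(m.amount)=-172
  2: ids {8, 15, 24} → MIN(m.amount)=-54
  3: ids {31, 32} → MIN(m.amount)=-74

Priya | -172 ; Quinn | -54 ; Uma | -74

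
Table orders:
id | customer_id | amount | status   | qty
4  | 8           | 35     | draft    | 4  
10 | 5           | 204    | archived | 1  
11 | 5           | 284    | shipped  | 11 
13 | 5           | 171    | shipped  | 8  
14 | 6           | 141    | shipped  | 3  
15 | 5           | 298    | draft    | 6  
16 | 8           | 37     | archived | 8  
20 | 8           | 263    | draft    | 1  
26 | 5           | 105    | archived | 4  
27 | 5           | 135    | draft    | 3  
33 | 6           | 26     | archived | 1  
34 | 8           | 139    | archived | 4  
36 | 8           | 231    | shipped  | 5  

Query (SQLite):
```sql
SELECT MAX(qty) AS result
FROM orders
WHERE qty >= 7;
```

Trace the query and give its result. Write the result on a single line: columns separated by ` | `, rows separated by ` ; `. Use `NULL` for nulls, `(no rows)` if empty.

11

Rows where qty >= 7 → qty values: [11, 8, 8].
MAX of non-NULL values = 11.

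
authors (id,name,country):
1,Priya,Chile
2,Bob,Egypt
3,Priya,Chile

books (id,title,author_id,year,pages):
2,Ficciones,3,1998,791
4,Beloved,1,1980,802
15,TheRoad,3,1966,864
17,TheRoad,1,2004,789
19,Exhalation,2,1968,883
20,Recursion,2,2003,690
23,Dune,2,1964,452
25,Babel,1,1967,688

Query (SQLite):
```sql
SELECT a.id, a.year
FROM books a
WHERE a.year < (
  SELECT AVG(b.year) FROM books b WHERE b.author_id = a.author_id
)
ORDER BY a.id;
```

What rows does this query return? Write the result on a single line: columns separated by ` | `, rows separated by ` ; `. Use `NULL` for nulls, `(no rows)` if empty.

For each books row a, compute AVG(year) over rows sharing a.author_id.
Keep row a if a.year < that per-group AVG.
  author_id=1: AVG(year) = 1983.666667
  author_id=2: AVG(year) = 1978.333333
  author_id=3: AVG(year) = 1982.0

4 | 1980 ; 15 | 1966 ; 19 | 1968 ; 23 | 1964 ; 25 | 1967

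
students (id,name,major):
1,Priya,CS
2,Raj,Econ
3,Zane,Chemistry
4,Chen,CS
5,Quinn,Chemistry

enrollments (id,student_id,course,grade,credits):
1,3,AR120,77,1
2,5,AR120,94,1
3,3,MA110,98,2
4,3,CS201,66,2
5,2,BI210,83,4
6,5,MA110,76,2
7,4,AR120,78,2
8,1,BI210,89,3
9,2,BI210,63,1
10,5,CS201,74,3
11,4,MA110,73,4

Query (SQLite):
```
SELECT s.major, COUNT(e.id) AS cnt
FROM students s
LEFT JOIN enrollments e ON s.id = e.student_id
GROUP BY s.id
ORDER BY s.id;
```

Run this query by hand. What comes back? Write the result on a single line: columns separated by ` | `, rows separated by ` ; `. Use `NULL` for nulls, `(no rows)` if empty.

CS | 1 ; Econ | 2 ; Chemistry | 3 ; CS | 2 ; Chemistry | 3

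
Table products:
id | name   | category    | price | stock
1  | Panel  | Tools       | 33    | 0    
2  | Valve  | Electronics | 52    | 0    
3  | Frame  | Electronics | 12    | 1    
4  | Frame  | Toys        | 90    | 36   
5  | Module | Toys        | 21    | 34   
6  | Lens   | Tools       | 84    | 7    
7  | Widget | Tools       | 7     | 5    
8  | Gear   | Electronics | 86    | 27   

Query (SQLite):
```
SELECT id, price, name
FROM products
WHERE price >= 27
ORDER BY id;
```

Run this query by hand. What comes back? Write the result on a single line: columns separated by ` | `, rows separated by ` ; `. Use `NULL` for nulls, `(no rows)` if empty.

1 | 33 | Panel ; 2 | 52 | Valve ; 4 | 90 | Frame ; 6 | 84 | Lens ; 8 | 86 | Gear

price >= 27: ids {1, 2, 4, 6, 8}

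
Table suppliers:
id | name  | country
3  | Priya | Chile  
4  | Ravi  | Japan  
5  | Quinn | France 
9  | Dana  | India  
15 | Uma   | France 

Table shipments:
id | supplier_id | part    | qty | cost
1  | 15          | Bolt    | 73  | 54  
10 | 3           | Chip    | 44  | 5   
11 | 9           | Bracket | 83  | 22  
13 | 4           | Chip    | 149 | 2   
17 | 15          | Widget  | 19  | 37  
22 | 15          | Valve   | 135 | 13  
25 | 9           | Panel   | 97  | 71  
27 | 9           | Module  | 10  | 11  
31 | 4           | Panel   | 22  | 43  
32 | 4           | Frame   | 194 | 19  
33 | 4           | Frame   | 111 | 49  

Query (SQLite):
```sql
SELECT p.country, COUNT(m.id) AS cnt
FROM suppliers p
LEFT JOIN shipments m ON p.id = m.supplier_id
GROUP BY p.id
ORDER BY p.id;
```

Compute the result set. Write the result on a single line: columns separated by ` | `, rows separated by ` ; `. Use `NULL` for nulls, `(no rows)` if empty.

Chile | 1 ; Japan | 4 ; France | 0 ; India | 3 ; France | 3

LEFT JOIN keeps every suppliers row; unmatched ones get NULL for shipments columns.
Group by suppliers.id and compute COUNT(m.id). COUNT(col) of an all-NULL group is 0.
  3: ids {10} → COUNT(m.id)=1
  4: ids {13, 31, 32, 33} → COUNT(m.id)=4
  5: ids {—} → COUNT(m.id)=0
  9: ids {11, 25, 27} → COUNT(m.id)=3
  15: ids {1, 17, 22} → COUNT(m.id)=3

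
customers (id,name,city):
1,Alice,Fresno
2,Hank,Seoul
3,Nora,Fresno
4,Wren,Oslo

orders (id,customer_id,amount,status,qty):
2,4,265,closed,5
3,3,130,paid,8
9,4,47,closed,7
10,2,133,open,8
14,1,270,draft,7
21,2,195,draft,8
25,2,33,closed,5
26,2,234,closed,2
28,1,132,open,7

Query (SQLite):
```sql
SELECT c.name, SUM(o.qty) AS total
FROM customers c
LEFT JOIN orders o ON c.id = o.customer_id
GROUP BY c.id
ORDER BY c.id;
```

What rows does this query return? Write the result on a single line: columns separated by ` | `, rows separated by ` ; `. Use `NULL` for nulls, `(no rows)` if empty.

Alice | 14 ; Hank | 23 ; Nora | 8 ; Wren | 12

LEFT JOIN keeps every customers row; unmatched ones get NULL for orders columns.
Group by customers.id and compute SUM(o.qty). SUM over an all-NULL group is NULL.
  1: ids {14, 28} → SUM(o.qty)=14
  2: ids {10, 21, 25, 26} → SUM(o.qty)=23
  3: ids {3} → SUM(o.qty)=8
  4: ids {2, 9} → SUM(o.qty)=12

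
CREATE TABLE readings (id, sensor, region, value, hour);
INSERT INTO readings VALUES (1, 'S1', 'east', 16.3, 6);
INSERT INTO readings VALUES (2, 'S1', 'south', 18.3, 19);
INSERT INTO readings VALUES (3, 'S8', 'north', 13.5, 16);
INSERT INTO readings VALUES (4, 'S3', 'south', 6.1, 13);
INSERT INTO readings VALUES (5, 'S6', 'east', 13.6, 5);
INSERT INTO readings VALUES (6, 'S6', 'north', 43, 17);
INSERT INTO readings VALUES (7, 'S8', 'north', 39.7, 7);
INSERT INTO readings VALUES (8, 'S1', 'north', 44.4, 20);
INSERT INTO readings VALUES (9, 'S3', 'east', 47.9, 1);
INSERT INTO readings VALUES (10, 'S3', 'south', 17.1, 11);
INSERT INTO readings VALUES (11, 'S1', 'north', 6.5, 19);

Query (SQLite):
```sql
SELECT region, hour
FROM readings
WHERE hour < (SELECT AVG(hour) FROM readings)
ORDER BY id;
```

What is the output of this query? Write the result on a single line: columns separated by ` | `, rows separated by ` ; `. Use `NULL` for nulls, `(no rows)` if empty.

east | 6 ; east | 5 ; north | 7 ; east | 1 ; south | 11

Scalar subquery: AVG(hour) over all readings rows = 12.181818 (≈; comparison uses full precision).
Keep rows where hour < that value.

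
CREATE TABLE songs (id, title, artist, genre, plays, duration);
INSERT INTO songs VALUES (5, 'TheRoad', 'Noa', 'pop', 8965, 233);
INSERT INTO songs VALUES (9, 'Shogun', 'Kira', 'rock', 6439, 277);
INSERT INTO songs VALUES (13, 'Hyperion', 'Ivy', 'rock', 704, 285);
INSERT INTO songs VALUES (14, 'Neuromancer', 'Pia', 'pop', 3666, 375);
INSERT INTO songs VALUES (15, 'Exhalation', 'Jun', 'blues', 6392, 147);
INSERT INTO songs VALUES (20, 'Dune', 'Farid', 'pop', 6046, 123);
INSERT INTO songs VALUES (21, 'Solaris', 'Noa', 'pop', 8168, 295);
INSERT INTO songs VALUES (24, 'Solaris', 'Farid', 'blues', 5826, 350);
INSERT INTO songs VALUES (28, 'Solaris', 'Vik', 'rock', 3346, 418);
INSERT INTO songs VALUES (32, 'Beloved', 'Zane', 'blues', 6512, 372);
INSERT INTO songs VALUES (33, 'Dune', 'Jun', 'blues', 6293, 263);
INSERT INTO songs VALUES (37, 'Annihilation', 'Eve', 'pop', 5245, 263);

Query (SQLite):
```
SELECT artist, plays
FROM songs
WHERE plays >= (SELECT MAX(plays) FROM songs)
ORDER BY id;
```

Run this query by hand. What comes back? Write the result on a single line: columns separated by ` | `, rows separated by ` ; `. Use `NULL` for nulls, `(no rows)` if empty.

Scalar subquery: MAX(plays) over all songs rows = 8965.
Keep rows where plays >= that value.

Noa | 8965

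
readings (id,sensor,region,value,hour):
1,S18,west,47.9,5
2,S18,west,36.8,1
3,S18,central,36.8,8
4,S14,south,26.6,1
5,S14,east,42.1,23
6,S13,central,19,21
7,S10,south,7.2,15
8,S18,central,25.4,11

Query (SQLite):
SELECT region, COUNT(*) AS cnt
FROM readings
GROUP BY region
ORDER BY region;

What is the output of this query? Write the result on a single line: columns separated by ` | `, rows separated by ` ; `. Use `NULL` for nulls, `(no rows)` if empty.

central | 3 ; east | 1 ; south | 2 ; west | 2

Partition readings by region; compute COUNT(*) within each group.
  central: ids {3, 6, 8} → COUNT(*)=3
  east: ids {5} → COUNT(*)=1
  south: ids {4, 7} → COUNT(*)=2
  west: ids {1, 2} → COUNT(*)=2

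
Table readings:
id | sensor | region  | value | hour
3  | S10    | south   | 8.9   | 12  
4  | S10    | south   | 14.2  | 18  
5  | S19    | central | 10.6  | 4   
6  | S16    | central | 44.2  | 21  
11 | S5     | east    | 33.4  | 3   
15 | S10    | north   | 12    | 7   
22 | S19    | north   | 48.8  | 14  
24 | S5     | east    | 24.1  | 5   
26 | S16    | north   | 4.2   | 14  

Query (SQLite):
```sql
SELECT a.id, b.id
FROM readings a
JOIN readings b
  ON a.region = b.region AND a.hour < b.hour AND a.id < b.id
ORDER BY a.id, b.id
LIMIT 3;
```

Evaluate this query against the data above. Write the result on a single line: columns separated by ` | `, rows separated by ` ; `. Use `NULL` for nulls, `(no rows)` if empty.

3 | 4 ; 5 | 6 ; 11 | 24

Pairs (a,b) with same region, a.hour < b.hour, a.id < b.id.
region groups: central:{5,6} east:{11,24} north:{15,22,26} south:{3,4}
Ordered by (a.id, b.id); first 3.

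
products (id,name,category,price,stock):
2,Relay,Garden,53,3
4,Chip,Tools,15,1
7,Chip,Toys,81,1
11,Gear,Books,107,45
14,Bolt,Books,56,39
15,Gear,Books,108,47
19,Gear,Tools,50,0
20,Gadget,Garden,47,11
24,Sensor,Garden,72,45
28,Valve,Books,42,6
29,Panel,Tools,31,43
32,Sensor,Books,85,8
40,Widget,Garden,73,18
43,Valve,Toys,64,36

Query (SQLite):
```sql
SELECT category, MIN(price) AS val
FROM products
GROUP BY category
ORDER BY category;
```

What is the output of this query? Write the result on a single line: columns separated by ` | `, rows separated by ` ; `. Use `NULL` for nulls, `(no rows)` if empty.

Books | 42 ; Garden | 47 ; Tools | 15 ; Toys | 64

Partition products by category; compute MIN(price) within each group.
  Books: ids {11, 14, 15, 28, 32} → MIN(price)=42
  Garden: ids {2, 20, 24, 40} → MIN(price)=47
  Tools: ids {4, 19, 29} → MIN(price)=15
  Toys: ids {7, 43} → MIN(price)=64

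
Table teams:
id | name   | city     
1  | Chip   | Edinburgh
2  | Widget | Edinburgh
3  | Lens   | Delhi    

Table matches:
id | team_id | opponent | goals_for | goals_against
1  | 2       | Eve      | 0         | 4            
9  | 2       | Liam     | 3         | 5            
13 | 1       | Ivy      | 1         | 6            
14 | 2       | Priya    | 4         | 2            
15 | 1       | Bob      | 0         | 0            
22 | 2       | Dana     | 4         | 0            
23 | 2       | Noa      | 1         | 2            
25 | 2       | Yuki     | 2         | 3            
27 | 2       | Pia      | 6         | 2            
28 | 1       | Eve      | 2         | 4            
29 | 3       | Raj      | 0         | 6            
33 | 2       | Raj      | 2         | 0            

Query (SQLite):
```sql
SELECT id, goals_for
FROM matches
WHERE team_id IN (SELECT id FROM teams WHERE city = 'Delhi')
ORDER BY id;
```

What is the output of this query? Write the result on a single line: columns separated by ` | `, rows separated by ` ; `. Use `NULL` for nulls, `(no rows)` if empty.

29 | 0

Inner query: teams.id where city = 'Delhi'.
Outer: keep matches rows whose team_id is in that set.
Inner query → {3}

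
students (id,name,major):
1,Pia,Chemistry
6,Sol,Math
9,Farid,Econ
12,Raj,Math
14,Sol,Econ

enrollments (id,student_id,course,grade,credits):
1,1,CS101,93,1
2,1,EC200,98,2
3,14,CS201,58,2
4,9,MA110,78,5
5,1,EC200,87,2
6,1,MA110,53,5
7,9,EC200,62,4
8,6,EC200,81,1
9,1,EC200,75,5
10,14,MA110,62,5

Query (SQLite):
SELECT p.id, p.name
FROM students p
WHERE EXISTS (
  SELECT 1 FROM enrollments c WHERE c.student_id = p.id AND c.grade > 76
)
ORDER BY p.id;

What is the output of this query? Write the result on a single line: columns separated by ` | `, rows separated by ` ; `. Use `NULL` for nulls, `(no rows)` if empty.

1 | Pia ; 6 | Sol ; 9 | Farid

For each students row, check whether any enrollments with matching student_id has grade > 76.
Keep rows where that is true.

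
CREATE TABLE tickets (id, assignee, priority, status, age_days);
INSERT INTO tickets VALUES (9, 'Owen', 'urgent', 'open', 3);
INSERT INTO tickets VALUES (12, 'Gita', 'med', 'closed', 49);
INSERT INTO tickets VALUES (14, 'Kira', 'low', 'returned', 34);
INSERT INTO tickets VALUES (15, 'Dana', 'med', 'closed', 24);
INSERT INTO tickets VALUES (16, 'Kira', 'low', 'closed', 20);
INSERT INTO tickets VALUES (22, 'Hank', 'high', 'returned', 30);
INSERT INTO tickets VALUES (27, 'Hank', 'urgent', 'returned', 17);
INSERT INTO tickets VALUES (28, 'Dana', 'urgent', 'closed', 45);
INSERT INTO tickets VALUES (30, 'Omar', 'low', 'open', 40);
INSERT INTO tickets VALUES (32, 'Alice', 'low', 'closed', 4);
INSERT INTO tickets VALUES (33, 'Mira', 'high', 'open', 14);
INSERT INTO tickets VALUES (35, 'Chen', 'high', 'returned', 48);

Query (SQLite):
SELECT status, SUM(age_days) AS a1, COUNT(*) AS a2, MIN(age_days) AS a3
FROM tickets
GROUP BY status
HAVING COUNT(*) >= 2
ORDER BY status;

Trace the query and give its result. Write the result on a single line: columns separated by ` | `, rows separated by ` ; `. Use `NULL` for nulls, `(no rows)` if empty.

closed | 142 | 5 | 4 ; open | 57 | 3 | 3 ; returned | 129 | 4 | 17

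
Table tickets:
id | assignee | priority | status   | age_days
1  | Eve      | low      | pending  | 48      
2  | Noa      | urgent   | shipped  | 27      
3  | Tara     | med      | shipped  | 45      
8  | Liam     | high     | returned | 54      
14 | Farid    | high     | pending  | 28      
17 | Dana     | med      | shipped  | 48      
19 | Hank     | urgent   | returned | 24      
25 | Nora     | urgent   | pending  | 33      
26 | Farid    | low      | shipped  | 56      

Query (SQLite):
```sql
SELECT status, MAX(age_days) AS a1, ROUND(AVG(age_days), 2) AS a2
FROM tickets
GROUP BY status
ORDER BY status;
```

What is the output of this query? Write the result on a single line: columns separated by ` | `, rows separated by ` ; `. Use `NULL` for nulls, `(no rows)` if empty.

pending | 48 | 36.33 ; returned | 54 | 39 ; shipped | 56 | 44

Group tickets by status.
Per group compute: MAX(age_days), ROUND(AVG(age_days), 2).
  pending: ids {1, 14, 25} → MAX(age_days)=48, ROUND(AVG(age_days), 2)=36.33
  returned: ids {8, 19} → MAX(age_days)=54, ROUND(AVG(age_days), 2)=39
  shipped: ids {2, 3, 17, 26} → MAX(age_days)=56, ROUND(AVG(age_days), 2)=44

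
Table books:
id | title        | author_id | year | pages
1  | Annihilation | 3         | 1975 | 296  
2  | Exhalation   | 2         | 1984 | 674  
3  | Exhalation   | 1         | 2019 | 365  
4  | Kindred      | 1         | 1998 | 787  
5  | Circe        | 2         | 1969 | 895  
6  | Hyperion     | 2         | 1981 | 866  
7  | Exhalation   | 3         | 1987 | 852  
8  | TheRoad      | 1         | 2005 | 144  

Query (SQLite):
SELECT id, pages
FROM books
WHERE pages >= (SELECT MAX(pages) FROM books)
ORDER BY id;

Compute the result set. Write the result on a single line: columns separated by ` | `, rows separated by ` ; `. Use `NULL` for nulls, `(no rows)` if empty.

5 | 895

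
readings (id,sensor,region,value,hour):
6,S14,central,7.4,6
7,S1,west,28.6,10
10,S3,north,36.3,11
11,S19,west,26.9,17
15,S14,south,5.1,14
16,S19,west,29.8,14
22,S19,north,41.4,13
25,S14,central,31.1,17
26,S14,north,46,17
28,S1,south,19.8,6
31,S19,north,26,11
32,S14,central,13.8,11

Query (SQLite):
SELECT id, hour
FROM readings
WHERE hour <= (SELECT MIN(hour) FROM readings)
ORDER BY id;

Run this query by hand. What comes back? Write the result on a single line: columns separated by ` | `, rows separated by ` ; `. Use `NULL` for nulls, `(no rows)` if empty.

Scalar subquery: MIN(hour) over all readings rows = 6.
Keep rows where hour <= that value.

6 | 6 ; 28 | 6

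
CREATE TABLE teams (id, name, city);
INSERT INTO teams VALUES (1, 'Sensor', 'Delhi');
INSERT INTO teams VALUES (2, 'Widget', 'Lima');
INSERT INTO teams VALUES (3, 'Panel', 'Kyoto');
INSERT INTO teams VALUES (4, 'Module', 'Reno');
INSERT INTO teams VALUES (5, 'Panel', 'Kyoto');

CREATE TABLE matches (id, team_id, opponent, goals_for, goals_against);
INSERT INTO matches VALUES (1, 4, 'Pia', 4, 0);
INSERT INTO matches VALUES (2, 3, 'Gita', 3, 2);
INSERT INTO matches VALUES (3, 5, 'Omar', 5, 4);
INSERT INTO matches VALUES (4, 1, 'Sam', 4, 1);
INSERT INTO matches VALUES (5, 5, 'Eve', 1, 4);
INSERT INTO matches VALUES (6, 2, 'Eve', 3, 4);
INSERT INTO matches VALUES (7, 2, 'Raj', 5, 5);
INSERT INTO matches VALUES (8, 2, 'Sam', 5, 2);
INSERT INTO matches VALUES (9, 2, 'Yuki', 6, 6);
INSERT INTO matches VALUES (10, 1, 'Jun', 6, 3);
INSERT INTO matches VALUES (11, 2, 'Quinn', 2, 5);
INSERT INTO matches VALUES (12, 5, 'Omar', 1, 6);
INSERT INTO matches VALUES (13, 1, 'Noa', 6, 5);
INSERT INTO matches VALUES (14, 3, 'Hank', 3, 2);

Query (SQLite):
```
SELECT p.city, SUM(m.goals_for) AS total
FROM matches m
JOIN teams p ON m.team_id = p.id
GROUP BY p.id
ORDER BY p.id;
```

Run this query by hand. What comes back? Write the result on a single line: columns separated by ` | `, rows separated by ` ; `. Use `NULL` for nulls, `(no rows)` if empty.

Delhi | 16 ; Lima | 21 ; Kyoto | 6 ; Reno | 4 ; Kyoto | 7

Join each matches row to its teams via team_id.
Group joined rows by teams.id; compute SUM(m.goals_for) per group.
  1: ids {4, 10, 13} → SUM(m.goals_for)=16
  2: ids {6, 7, 8, 9, 11} → SUM(m.goals_for)=21
  3: ids {2, 14} → SUM(m.goals_for)=6
  4: ids {1} → SUM(m.goals_for)=4
  5: ids {3, 5, 12} → SUM(m.goals_for)=7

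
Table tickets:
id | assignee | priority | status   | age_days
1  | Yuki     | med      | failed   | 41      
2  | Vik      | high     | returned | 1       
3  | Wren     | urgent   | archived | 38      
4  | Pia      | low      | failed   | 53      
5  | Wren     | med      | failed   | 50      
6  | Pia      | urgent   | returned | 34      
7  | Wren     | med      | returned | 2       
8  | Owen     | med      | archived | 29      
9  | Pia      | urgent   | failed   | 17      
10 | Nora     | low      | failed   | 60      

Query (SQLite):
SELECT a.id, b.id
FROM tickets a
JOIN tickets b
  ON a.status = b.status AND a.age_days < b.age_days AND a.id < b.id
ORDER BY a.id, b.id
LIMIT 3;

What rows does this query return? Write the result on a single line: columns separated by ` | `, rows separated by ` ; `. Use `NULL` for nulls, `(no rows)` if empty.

Pairs (a,b) with same status, a.age_days < b.age_days, a.id < b.id.
status groups: archived:{3,8} failed:{1,4,5,9,10} returned:{2,6,7}
Ordered by (a.id, b.id); first 3.

1 | 4 ; 1 | 5 ; 1 | 10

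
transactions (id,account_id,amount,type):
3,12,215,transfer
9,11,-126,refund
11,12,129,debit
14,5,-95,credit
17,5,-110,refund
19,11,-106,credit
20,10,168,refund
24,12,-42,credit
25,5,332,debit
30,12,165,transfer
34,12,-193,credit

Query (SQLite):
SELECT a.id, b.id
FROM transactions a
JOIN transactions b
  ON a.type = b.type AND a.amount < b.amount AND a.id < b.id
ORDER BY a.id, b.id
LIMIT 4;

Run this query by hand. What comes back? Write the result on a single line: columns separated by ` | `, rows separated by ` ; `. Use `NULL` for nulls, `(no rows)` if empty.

9 | 17 ; 9 | 20 ; 11 | 25 ; 14 | 24

Pairs (a,b) with same type, a.amount < b.amount, a.id < b.id.
type groups: credit:{14,19,24,34} debit:{11,25} refund:{9,17,20} transfer:{3,30}
Ordered by (a.id, b.id); first 4.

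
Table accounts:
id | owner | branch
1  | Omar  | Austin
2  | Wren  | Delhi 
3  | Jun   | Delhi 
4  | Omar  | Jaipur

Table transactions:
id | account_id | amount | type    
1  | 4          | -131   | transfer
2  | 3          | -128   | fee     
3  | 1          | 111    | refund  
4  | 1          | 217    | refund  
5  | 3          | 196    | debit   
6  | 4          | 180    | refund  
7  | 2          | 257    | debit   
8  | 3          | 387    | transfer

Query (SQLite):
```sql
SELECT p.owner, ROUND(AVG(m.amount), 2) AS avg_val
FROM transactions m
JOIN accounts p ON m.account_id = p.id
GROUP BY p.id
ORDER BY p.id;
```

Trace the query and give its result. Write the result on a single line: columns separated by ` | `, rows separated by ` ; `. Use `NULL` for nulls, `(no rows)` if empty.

Join each transactions row to its accounts via account_id.
Group joined rows by accounts.id; compute ROUND(AVG(m.amount), 2) per group.
  1: ids {3, 4} → ROUND(AVG(m.amount), 2)=164
  2: ids {7} → ROUND(AVG(m.amount), 2)=257
  3: ids {2, 5, 8} → ROUND(AVG(m.amount), 2)=151.67
  4: ids {1, 6} → ROUND(AVG(m.amount), 2)=24.5

Omar | 164 ; Wren | 257 ; Jun | 151.67 ; Omar | 24.5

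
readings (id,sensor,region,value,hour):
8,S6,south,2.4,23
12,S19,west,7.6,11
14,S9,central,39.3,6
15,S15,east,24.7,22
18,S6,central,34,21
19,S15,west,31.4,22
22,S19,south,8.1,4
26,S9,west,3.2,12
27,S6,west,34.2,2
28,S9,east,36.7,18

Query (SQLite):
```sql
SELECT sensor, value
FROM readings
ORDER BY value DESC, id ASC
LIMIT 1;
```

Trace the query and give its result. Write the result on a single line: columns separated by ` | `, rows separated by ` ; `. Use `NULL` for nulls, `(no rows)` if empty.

S9 | 39.3

Sort by value desc, tiebreak id asc: (39.3, id=14), (36.7, id=28), (34.2, id=27), (34, id=18) …. Take first 1.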